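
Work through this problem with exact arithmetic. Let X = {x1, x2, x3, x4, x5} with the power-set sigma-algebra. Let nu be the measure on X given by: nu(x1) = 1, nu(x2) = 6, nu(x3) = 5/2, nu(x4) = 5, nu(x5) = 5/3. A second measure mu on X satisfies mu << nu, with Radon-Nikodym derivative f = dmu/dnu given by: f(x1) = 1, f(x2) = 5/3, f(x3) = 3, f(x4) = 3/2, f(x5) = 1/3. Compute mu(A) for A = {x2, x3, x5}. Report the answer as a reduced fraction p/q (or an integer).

By the defining property of the Radon-Nikodym derivative, for every measurable set A,
  mu(A) = integral_A f dnu.
Since nu is a discrete measure concentrated on the atoms of X, the integral over A reduces to the sum
  mu(A) = sum_{x in A} f(x) * nu({x}).
Computing each term:
  x2: f(x2) * nu(x2) = 5/3 * 6 = 10.
  x3: f(x3) * nu(x3) = 3 * 5/2 = 15/2.
  x5: f(x5) * nu(x5) = 1/3 * 5/3 = 5/9.
Summing: mu(A) = 10 + 15/2 + 5/9 = 325/18.

325/18


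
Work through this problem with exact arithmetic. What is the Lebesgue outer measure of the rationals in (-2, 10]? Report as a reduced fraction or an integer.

Q cap (-2, 10] is countable; list its elements as q_1, q_2, ... . Fix eps > 0 and cover the k-th point by an interval of length eps * 2^(-k). The cover has total length eps * sum_{k>=1} 2^(-k) = eps, so by definition of outer measure m*(Q cap (-2, 10]) <= eps. Since eps was arbitrary and m* >= 0, the outer measure is 0.

0


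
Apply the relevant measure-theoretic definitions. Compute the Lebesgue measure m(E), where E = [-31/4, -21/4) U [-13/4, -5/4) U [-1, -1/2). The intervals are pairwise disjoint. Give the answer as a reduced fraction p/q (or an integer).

For pairwise disjoint intervals, m(union_i I_i) = sum_i m(I_i),
and m is invariant under swapping open/closed endpoints (single points have measure 0).
So m(E) = sum_i (b_i - a_i).
  I_1 has length -21/4 - (-31/4) = 5/2.
  I_2 has length -5/4 - (-13/4) = 2.
  I_3 has length -1/2 - (-1) = 1/2.
Summing:
  m(E) = 5/2 + 2 + 1/2 = 5.

5


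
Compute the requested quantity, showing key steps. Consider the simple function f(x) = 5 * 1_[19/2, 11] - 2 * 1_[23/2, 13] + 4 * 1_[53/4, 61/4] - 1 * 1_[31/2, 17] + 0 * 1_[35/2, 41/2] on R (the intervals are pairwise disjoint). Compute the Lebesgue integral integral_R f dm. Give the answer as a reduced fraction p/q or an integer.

For a simple function f = sum_i c_i * 1_{A_i} with disjoint A_i,
  integral f dm = sum_i c_i * m(A_i).
Lengths of the A_i:
  m(A_1) = 11 - 19/2 = 3/2.
  m(A_2) = 13 - 23/2 = 3/2.
  m(A_3) = 61/4 - 53/4 = 2.
  m(A_4) = 17 - 31/2 = 3/2.
  m(A_5) = 41/2 - 35/2 = 3.
Contributions c_i * m(A_i):
  (5) * (3/2) = 15/2.
  (-2) * (3/2) = -3.
  (4) * (2) = 8.
  (-1) * (3/2) = -3/2.
  (0) * (3) = 0.
Total: 15/2 - 3 + 8 - 3/2 + 0 = 11.

11


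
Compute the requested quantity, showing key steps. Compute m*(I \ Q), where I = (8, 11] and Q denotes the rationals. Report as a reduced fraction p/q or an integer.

The interval I = (8, 11] has m(I) = 11 - 8 = 3 (endpoints are measure-zero, so open/closed/half-open agree). Write I = (I cap Q) u (I \ Q). The rationals in I are countable, so m*(I cap Q) = 0 (cover each rational by intervals whose total length is arbitrarily small). By countable subadditivity m*(I) <= m*(I cap Q) + m*(I \ Q), hence m*(I \ Q) >= m(I) = 3. The reverse inequality m*(I \ Q) <= m*(I) = 3 is trivial since (I \ Q) is a subset of I. Therefore m*(I \ Q) = 3.

3


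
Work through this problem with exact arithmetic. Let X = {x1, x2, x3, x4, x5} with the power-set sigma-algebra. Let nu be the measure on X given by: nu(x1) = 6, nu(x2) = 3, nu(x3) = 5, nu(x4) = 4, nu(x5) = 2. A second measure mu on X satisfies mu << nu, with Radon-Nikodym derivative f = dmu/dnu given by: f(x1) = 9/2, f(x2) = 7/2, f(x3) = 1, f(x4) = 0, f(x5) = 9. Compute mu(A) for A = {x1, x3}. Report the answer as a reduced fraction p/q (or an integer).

By the defining property of the Radon-Nikodym derivative, for every measurable set A,
  mu(A) = integral_A f dnu.
Since nu is a discrete measure concentrated on the atoms of X, the integral over A reduces to the sum
  mu(A) = sum_{x in A} f(x) * nu({x}).
Computing each term:
  x1: f(x1) * nu(x1) = 9/2 * 6 = 27.
  x3: f(x3) * nu(x3) = 1 * 5 = 5.
Summing: mu(A) = 27 + 5 = 32.

32


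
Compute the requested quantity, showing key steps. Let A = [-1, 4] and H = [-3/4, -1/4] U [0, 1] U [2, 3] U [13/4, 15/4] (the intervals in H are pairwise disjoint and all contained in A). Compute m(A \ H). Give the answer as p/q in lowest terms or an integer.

The ambient interval has length m(A) = 4 - (-1) = 5.
Since the holes are disjoint and sit inside A, by finite additivity
  m(H) = sum_i (b_i - a_i), and m(A \ H) = m(A) - m(H).
Computing the hole measures:
  m(H_1) = -1/4 - (-3/4) = 1/2.
  m(H_2) = 1 - 0 = 1.
  m(H_3) = 3 - 2 = 1.
  m(H_4) = 15/4 - 13/4 = 1/2.
Summed: m(H) = 1/2 + 1 + 1 + 1/2 = 3.
So m(A \ H) = 5 - 3 = 2.

2


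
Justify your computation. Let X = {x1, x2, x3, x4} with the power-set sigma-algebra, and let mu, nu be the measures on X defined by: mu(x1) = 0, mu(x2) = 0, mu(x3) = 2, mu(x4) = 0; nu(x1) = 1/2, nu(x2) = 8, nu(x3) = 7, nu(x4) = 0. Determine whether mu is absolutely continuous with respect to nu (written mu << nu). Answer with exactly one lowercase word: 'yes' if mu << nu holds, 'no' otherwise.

mu << nu means: every nu-null measurable set is also mu-null; equivalently, for every atom x, if nu({x}) = 0 then mu({x}) = 0.
Checking each atom:
  x1: nu = 1/2 > 0 -> no constraint.
  x2: nu = 8 > 0 -> no constraint.
  x3: nu = 7 > 0 -> no constraint.
  x4: nu = 0, mu = 0 -> consistent with mu << nu.
No atom violates the condition. Therefore mu << nu.

yes


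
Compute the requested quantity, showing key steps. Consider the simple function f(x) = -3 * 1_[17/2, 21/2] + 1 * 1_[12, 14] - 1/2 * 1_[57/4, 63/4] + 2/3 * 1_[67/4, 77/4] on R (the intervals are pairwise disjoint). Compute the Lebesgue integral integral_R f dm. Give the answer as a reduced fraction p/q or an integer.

For a simple function f = sum_i c_i * 1_{A_i} with disjoint A_i,
  integral f dm = sum_i c_i * m(A_i).
Lengths of the A_i:
  m(A_1) = 21/2 - 17/2 = 2.
  m(A_2) = 14 - 12 = 2.
  m(A_3) = 63/4 - 57/4 = 3/2.
  m(A_4) = 77/4 - 67/4 = 5/2.
Contributions c_i * m(A_i):
  (-3) * (2) = -6.
  (1) * (2) = 2.
  (-1/2) * (3/2) = -3/4.
  (2/3) * (5/2) = 5/3.
Total: -6 + 2 - 3/4 + 5/3 = -37/12.

-37/12


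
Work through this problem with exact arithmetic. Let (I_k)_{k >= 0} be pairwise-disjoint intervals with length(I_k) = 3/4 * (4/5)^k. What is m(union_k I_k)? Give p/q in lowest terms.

By countable additivity of the Lebesgue measure on pairwise disjoint measurable sets,
  m(union_{k >= 0} I_k) = sum_{k >= 0} m(I_k) = sum_{k >= 0} a * r^k,
  with a = 3/4 and r = 4/5.
Since 0 < r = 4/5 < 1, the geometric series converges:
  sum_{k >= 0} a * r^k = a / (1 - r).
  = 3/4 / (1 - 4/5)
  = 3/4 / (1/5)
  = 15/4.

15/4


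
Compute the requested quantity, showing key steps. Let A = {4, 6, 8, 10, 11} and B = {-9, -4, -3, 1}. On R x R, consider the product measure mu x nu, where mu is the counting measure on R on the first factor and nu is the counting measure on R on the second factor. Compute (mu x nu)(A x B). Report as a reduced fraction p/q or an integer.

For a measurable rectangle A x B, the product measure satisfies
  (mu x nu)(A x B) = mu(A) * nu(B).
  mu(A) = 5.
  nu(B) = 4.
  (mu x nu)(A x B) = 5 * 4 = 20.

20


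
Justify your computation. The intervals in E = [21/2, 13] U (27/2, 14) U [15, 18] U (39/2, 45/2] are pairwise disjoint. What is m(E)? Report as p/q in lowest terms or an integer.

For pairwise disjoint intervals, m(union_i I_i) = sum_i m(I_i),
and m is invariant under swapping open/closed endpoints (single points have measure 0).
So m(E) = sum_i (b_i - a_i).
  I_1 has length 13 - 21/2 = 5/2.
  I_2 has length 14 - 27/2 = 1/2.
  I_3 has length 18 - 15 = 3.
  I_4 has length 45/2 - 39/2 = 3.
Summing:
  m(E) = 5/2 + 1/2 + 3 + 3 = 9.

9


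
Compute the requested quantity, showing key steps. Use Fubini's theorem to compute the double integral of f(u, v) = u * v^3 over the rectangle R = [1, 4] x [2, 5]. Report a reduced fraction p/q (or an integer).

f(u, v) is a tensor product of a function of u and a function of v, and both factors are bounded continuous (hence Lebesgue integrable) on the rectangle, so Fubini's theorem applies:
  integral_R f d(m x m) = (integral_a1^b1 u du) * (integral_a2^b2 v^3 dv).
Inner integral in u: integral_{1}^{4} u du = (4^2 - 1^2)/2
  = 15/2.
Inner integral in v: integral_{2}^{5} v^3 dv = (5^4 - 2^4)/4
  = 609/4.
Product: (15/2) * (609/4) = 9135/8.

9135/8


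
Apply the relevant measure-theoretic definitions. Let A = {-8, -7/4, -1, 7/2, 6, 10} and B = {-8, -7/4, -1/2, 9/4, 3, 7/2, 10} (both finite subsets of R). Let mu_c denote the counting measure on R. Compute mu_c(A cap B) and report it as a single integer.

Counting measure on a finite set equals cardinality. mu_c(A cap B) = |A cap B| (elements appearing in both).
Enumerating the elements of A that also lie in B gives 4 element(s).
So mu_c(A cap B) = 4.

4


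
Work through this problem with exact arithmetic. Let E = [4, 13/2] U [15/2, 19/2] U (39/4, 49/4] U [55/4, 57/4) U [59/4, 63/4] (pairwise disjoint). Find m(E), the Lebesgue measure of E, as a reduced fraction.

For pairwise disjoint intervals, m(union_i I_i) = sum_i m(I_i),
and m is invariant under swapping open/closed endpoints (single points have measure 0).
So m(E) = sum_i (b_i - a_i).
  I_1 has length 13/2 - 4 = 5/2.
  I_2 has length 19/2 - 15/2 = 2.
  I_3 has length 49/4 - 39/4 = 5/2.
  I_4 has length 57/4 - 55/4 = 1/2.
  I_5 has length 63/4 - 59/4 = 1.
Summing:
  m(E) = 5/2 + 2 + 5/2 + 1/2 + 1 = 17/2.

17/2


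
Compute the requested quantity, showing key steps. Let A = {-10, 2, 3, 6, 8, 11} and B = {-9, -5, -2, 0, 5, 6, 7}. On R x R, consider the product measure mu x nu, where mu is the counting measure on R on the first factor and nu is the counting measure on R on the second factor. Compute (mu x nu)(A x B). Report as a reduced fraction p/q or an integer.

For a measurable rectangle A x B, the product measure satisfies
  (mu x nu)(A x B) = mu(A) * nu(B).
  mu(A) = 6.
  nu(B) = 7.
  (mu x nu)(A x B) = 6 * 7 = 42.

42


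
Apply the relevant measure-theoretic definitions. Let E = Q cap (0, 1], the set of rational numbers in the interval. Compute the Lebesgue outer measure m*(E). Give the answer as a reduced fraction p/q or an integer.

Q cap (0, 1] is countable; list its elements as q_1, q_2, ... . Fix eps > 0 and cover the k-th point by an interval of length eps * 2^(-k). The cover has total length eps * sum_{k>=1} 2^(-k) = eps, so by definition of outer measure m*(Q cap (0, 1]) <= eps. Since eps was arbitrary and m* >= 0, the outer measure is 0.

0


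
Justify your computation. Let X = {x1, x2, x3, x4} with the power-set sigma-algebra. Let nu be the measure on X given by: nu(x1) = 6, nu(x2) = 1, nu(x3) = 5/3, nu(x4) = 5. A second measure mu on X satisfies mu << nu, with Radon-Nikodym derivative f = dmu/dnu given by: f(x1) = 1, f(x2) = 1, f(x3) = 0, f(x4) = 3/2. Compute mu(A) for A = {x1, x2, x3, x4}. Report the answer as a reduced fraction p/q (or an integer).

By the defining property of the Radon-Nikodym derivative, for every measurable set A,
  mu(A) = integral_A f dnu.
Since nu is a discrete measure concentrated on the atoms of X, the integral over A reduces to the sum
  mu(A) = sum_{x in A} f(x) * nu({x}).
Computing each term:
  x1: f(x1) * nu(x1) = 1 * 6 = 6.
  x2: f(x2) * nu(x2) = 1 * 1 = 1.
  x3: f(x3) * nu(x3) = 0 * 5/3 = 0.
  x4: f(x4) * nu(x4) = 3/2 * 5 = 15/2.
Summing: mu(A) = 6 + 1 + 0 + 15/2 = 29/2.

29/2


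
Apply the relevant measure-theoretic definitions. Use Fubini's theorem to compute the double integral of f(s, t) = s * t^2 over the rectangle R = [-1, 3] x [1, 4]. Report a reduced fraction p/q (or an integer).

f(s, t) is a tensor product of a function of s and a function of t, and both factors are bounded continuous (hence Lebesgue integrable) on the rectangle, so Fubini's theorem applies:
  integral_R f d(m x m) = (integral_a1^b1 s ds) * (integral_a2^b2 t^2 dt).
Inner integral in s: integral_{-1}^{3} s ds = (3^2 - (-1)^2)/2
  = 4.
Inner integral in t: integral_{1}^{4} t^2 dt = (4^3 - 1^3)/3
  = 21.
Product: (4) * (21) = 84.

84


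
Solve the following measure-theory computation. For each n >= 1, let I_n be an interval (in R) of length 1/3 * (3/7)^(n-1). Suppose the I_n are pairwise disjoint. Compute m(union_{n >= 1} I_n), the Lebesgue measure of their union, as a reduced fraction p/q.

By countable additivity of the Lebesgue measure on pairwise disjoint measurable sets,
  m(union_{n >= 1} I_n) = sum_{n >= 1} m(I_n) = sum_{n >= 1} a * r^(n-1),
  with a = 1/3 and r = 3/7.
Since 0 < r = 3/7 < 1, the geometric series converges:
  sum_{n >= 1} a * r^(n-1) = a / (1 - r).
  = 1/3 / (1 - 3/7)
  = 1/3 / (4/7)
  = 7/12.

7/12


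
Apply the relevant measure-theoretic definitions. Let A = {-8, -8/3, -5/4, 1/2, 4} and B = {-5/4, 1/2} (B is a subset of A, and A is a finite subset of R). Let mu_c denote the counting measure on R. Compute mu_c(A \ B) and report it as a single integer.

Counting measure assigns mu_c(E) = |E| (number of elements) when E is finite. For B subset A, A \ B is the set of elements of A not in B, so |A \ B| = |A| - |B|.
|A| = 5, |B| = 2, so mu_c(A \ B) = 5 - 2 = 3.

3


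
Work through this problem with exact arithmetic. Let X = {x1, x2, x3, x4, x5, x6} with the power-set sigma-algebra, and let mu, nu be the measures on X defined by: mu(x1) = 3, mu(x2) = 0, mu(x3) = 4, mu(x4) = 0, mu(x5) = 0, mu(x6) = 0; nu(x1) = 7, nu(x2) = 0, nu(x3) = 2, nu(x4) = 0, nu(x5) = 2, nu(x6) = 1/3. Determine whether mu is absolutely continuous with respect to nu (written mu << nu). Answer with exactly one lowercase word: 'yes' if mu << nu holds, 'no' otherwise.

mu << nu means: every nu-null measurable set is also mu-null; equivalently, for every atom x, if nu({x}) = 0 then mu({x}) = 0.
Checking each atom:
  x1: nu = 7 > 0 -> no constraint.
  x2: nu = 0, mu = 0 -> consistent with mu << nu.
  x3: nu = 2 > 0 -> no constraint.
  x4: nu = 0, mu = 0 -> consistent with mu << nu.
  x5: nu = 2 > 0 -> no constraint.
  x6: nu = 1/3 > 0 -> no constraint.
No atom violates the condition. Therefore mu << nu.

yes


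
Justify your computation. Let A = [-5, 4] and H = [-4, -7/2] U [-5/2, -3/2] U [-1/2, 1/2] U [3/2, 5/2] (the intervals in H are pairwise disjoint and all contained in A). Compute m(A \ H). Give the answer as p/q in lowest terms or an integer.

The ambient interval has length m(A) = 4 - (-5) = 9.
Since the holes are disjoint and sit inside A, by finite additivity
  m(H) = sum_i (b_i - a_i), and m(A \ H) = m(A) - m(H).
Computing the hole measures:
  m(H_1) = -7/2 - (-4) = 1/2.
  m(H_2) = -3/2 - (-5/2) = 1.
  m(H_3) = 1/2 - (-1/2) = 1.
  m(H_4) = 5/2 - 3/2 = 1.
Summed: m(H) = 1/2 + 1 + 1 + 1 = 7/2.
So m(A \ H) = 9 - 7/2 = 11/2.

11/2


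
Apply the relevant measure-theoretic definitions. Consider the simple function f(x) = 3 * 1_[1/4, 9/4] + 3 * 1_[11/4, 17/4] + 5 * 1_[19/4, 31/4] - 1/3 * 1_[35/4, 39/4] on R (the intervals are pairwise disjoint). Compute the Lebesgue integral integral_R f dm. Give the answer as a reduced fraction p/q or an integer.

For a simple function f = sum_i c_i * 1_{A_i} with disjoint A_i,
  integral f dm = sum_i c_i * m(A_i).
Lengths of the A_i:
  m(A_1) = 9/4 - 1/4 = 2.
  m(A_2) = 17/4 - 11/4 = 3/2.
  m(A_3) = 31/4 - 19/4 = 3.
  m(A_4) = 39/4 - 35/4 = 1.
Contributions c_i * m(A_i):
  (3) * (2) = 6.
  (3) * (3/2) = 9/2.
  (5) * (3) = 15.
  (-1/3) * (1) = -1/3.
Total: 6 + 9/2 + 15 - 1/3 = 151/6.

151/6


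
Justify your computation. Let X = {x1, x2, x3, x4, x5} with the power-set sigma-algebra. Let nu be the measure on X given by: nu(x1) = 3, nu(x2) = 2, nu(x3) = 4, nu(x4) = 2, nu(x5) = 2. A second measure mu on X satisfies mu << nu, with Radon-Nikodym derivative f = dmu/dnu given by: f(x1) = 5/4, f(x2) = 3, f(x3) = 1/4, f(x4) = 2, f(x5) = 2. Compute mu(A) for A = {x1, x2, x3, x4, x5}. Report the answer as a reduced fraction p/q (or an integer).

By the defining property of the Radon-Nikodym derivative, for every measurable set A,
  mu(A) = integral_A f dnu.
Since nu is a discrete measure concentrated on the atoms of X, the integral over A reduces to the sum
  mu(A) = sum_{x in A} f(x) * nu({x}).
Computing each term:
  x1: f(x1) * nu(x1) = 5/4 * 3 = 15/4.
  x2: f(x2) * nu(x2) = 3 * 2 = 6.
  x3: f(x3) * nu(x3) = 1/4 * 4 = 1.
  x4: f(x4) * nu(x4) = 2 * 2 = 4.
  x5: f(x5) * nu(x5) = 2 * 2 = 4.
Summing: mu(A) = 15/4 + 6 + 1 + 4 + 4 = 75/4.

75/4


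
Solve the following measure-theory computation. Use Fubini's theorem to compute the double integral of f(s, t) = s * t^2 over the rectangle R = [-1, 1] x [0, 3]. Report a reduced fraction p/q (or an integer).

f(s, t) is a tensor product of a function of s and a function of t, and both factors are bounded continuous (hence Lebesgue integrable) on the rectangle, so Fubini's theorem applies:
  integral_R f d(m x m) = (integral_a1^b1 s ds) * (integral_a2^b2 t^2 dt).
Inner integral in s: integral_{-1}^{1} s ds = (1^2 - (-1)^2)/2
  = 0.
Inner integral in t: integral_{0}^{3} t^2 dt = (3^3 - 0^3)/3
  = 9.
Product: (0) * (9) = 0.

0


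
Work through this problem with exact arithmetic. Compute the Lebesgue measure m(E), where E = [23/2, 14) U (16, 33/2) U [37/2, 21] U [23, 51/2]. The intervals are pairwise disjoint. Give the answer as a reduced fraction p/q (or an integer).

For pairwise disjoint intervals, m(union_i I_i) = sum_i m(I_i),
and m is invariant under swapping open/closed endpoints (single points have measure 0).
So m(E) = sum_i (b_i - a_i).
  I_1 has length 14 - 23/2 = 5/2.
  I_2 has length 33/2 - 16 = 1/2.
  I_3 has length 21 - 37/2 = 5/2.
  I_4 has length 51/2 - 23 = 5/2.
Summing:
  m(E) = 5/2 + 1/2 + 5/2 + 5/2 = 8.

8


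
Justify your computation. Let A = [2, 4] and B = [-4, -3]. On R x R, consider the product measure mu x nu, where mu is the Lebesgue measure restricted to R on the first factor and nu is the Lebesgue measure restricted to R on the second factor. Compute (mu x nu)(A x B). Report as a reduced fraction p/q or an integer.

For a measurable rectangle A x B, the product measure satisfies
  (mu x nu)(A x B) = mu(A) * nu(B).
  mu(A) = 2.
  nu(B) = 1.
  (mu x nu)(A x B) = 2 * 1 = 2.

2


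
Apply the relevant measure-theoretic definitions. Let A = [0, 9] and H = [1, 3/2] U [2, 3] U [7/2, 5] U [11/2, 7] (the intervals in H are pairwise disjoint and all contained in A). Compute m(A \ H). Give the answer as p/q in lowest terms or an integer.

The ambient interval has length m(A) = 9 - 0 = 9.
Since the holes are disjoint and sit inside A, by finite additivity
  m(H) = sum_i (b_i - a_i), and m(A \ H) = m(A) - m(H).
Computing the hole measures:
  m(H_1) = 3/2 - 1 = 1/2.
  m(H_2) = 3 - 2 = 1.
  m(H_3) = 5 - 7/2 = 3/2.
  m(H_4) = 7 - 11/2 = 3/2.
Summed: m(H) = 1/2 + 1 + 3/2 + 3/2 = 9/2.
So m(A \ H) = 9 - 9/2 = 9/2.

9/2


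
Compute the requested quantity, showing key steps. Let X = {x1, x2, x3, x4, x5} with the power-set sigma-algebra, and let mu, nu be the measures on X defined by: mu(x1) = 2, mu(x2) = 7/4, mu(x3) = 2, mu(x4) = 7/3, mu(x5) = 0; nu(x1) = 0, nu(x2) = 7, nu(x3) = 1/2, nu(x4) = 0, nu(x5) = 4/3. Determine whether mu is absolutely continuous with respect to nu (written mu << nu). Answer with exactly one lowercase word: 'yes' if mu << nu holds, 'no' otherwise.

mu << nu means: every nu-null measurable set is also mu-null; equivalently, for every atom x, if nu({x}) = 0 then mu({x}) = 0.
Checking each atom:
  x1: nu = 0, mu = 2 > 0 -> violates mu << nu.
  x2: nu = 7 > 0 -> no constraint.
  x3: nu = 1/2 > 0 -> no constraint.
  x4: nu = 0, mu = 7/3 > 0 -> violates mu << nu.
  x5: nu = 4/3 > 0 -> no constraint.
The atom(s) x1, x4 violate the condition (nu = 0 but mu > 0). Therefore mu is NOT absolutely continuous w.r.t. nu.

no


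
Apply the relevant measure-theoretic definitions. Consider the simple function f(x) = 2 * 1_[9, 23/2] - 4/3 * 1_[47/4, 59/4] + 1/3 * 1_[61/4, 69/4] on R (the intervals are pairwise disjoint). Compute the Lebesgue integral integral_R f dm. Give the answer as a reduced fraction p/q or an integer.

For a simple function f = sum_i c_i * 1_{A_i} with disjoint A_i,
  integral f dm = sum_i c_i * m(A_i).
Lengths of the A_i:
  m(A_1) = 23/2 - 9 = 5/2.
  m(A_2) = 59/4 - 47/4 = 3.
  m(A_3) = 69/4 - 61/4 = 2.
Contributions c_i * m(A_i):
  (2) * (5/2) = 5.
  (-4/3) * (3) = -4.
  (1/3) * (2) = 2/3.
Total: 5 - 4 + 2/3 = 5/3.

5/3


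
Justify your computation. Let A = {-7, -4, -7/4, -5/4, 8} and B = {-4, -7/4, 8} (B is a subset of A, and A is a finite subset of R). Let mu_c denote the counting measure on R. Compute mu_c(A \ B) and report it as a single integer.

Counting measure assigns mu_c(E) = |E| (number of elements) when E is finite. For B subset A, A \ B is the set of elements of A not in B, so |A \ B| = |A| - |B|.
|A| = 5, |B| = 3, so mu_c(A \ B) = 5 - 3 = 2.

2


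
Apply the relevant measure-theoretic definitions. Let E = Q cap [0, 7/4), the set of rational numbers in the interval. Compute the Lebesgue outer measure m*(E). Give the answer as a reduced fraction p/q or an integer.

E = Q cap [0, 7/4) is a subset of Q, which is countable. Enumerate Q = {q_1, q_2, ...}; for any eps > 0, cover q_k by the open interval (q_k - eps/2^(k+1), q_k + eps/2^(k+1)), of length eps/2^k. The total cover length is sum_{k>=1} eps/2^k = eps. Hence m*(E) <= m*(Q) <= eps for every eps > 0, and since outer measure is non-negative, m*(E) = 0.

0


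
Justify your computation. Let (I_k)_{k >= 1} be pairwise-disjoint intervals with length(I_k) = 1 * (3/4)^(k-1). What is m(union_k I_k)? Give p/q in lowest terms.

By countable additivity of the Lebesgue measure on pairwise disjoint measurable sets,
  m(union_{k >= 1} I_k) = sum_{k >= 1} m(I_k) = sum_{k >= 1} a * r^(k-1),
  with a = 1 and r = 3/4.
Since 0 < r = 3/4 < 1, the geometric series converges:
  sum_{k >= 1} a * r^(k-1) = a / (1 - r).
  = 1 / (1 - 3/4)
  = 1 / (1/4)
  = 4.

4


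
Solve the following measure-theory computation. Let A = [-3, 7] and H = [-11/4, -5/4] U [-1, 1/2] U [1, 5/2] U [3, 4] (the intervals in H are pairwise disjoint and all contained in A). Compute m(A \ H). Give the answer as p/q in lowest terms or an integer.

The ambient interval has length m(A) = 7 - (-3) = 10.
Since the holes are disjoint and sit inside A, by finite additivity
  m(H) = sum_i (b_i - a_i), and m(A \ H) = m(A) - m(H).
Computing the hole measures:
  m(H_1) = -5/4 - (-11/4) = 3/2.
  m(H_2) = 1/2 - (-1) = 3/2.
  m(H_3) = 5/2 - 1 = 3/2.
  m(H_4) = 4 - 3 = 1.
Summed: m(H) = 3/2 + 3/2 + 3/2 + 1 = 11/2.
So m(A \ H) = 10 - 11/2 = 9/2.

9/2


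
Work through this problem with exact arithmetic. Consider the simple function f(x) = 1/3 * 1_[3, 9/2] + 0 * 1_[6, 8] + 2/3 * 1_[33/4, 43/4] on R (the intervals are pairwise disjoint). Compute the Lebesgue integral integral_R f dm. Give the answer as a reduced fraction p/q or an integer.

For a simple function f = sum_i c_i * 1_{A_i} with disjoint A_i,
  integral f dm = sum_i c_i * m(A_i).
Lengths of the A_i:
  m(A_1) = 9/2 - 3 = 3/2.
  m(A_2) = 8 - 6 = 2.
  m(A_3) = 43/4 - 33/4 = 5/2.
Contributions c_i * m(A_i):
  (1/3) * (3/2) = 1/2.
  (0) * (2) = 0.
  (2/3) * (5/2) = 5/3.
Total: 1/2 + 0 + 5/3 = 13/6.

13/6


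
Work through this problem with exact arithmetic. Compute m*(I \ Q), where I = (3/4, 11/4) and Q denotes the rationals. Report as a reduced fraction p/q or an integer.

The interval I = (3/4, 11/4) has m(I) = 11/4 - 3/4 = 2 (endpoints are measure-zero, so open/closed/half-open agree). Write I = (I cap Q) u (I \ Q). The rationals in I are countable, so m*(I cap Q) = 0 (cover each rational by intervals whose total length is arbitrarily small). By countable subadditivity m*(I) <= m*(I cap Q) + m*(I \ Q), hence m*(I \ Q) >= m(I) = 2. The reverse inequality m*(I \ Q) <= m*(I) = 2 is trivial since (I \ Q) is a subset of I. Therefore m*(I \ Q) = 2.

2


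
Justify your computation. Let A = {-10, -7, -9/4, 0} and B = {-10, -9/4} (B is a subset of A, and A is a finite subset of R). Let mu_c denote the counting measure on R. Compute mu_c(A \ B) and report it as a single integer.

Counting measure assigns mu_c(E) = |E| (number of elements) when E is finite. For B subset A, A \ B is the set of elements of A not in B, so |A \ B| = |A| - |B|.
|A| = 4, |B| = 2, so mu_c(A \ B) = 4 - 2 = 2.

2


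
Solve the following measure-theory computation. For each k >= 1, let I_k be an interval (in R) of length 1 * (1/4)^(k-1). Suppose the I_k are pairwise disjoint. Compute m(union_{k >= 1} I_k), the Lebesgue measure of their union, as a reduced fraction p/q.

By countable additivity of the Lebesgue measure on pairwise disjoint measurable sets,
  m(union_{k >= 1} I_k) = sum_{k >= 1} m(I_k) = sum_{k >= 1} a * r^(k-1),
  with a = 1 and r = 1/4.
Since 0 < r = 1/4 < 1, the geometric series converges:
  sum_{k >= 1} a * r^(k-1) = a / (1 - r).
  = 1 / (1 - 1/4)
  = 1 / (3/4)
  = 4/3.

4/3


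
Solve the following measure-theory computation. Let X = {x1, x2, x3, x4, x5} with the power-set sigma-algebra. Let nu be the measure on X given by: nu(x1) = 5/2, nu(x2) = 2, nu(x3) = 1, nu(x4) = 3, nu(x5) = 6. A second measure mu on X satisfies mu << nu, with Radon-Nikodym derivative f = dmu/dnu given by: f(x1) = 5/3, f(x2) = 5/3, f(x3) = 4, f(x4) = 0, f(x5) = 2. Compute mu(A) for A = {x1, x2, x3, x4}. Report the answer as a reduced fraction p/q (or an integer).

By the defining property of the Radon-Nikodym derivative, for every measurable set A,
  mu(A) = integral_A f dnu.
Since nu is a discrete measure concentrated on the atoms of X, the integral over A reduces to the sum
  mu(A) = sum_{x in A} f(x) * nu({x}).
Computing each term:
  x1: f(x1) * nu(x1) = 5/3 * 5/2 = 25/6.
  x2: f(x2) * nu(x2) = 5/3 * 2 = 10/3.
  x3: f(x3) * nu(x3) = 4 * 1 = 4.
  x4: f(x4) * nu(x4) = 0 * 3 = 0.
Summing: mu(A) = 25/6 + 10/3 + 4 + 0 = 23/2.

23/2


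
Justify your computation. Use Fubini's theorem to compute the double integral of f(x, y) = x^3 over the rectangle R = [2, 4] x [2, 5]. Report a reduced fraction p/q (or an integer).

f(x, y) is a tensor product of a function of x and a function of y, and both factors are bounded continuous (hence Lebesgue integrable) on the rectangle, so Fubini's theorem applies:
  integral_R f d(m x m) = (integral_a1^b1 x^3 dx) * (integral_a2^b2 1 dy).
Inner integral in x: integral_{2}^{4} x^3 dx = (4^4 - 2^4)/4
  = 60.
Inner integral in y: integral_{2}^{5} 1 dy = (5^1 - 2^1)/1
  = 3.
Product: (60) * (3) = 180.

180


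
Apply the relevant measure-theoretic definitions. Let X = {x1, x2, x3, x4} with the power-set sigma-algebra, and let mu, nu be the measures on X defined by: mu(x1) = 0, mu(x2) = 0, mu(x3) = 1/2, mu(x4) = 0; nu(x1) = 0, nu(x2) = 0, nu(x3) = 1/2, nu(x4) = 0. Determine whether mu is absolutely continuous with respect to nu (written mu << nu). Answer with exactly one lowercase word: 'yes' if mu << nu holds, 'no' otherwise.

mu << nu means: every nu-null measurable set is also mu-null; equivalently, for every atom x, if nu({x}) = 0 then mu({x}) = 0.
Checking each atom:
  x1: nu = 0, mu = 0 -> consistent with mu << nu.
  x2: nu = 0, mu = 0 -> consistent with mu << nu.
  x3: nu = 1/2 > 0 -> no constraint.
  x4: nu = 0, mu = 0 -> consistent with mu << nu.
No atom violates the condition. Therefore mu << nu.

yes


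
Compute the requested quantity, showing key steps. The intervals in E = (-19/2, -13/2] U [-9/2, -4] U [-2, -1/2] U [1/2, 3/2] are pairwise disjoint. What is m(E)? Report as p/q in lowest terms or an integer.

For pairwise disjoint intervals, m(union_i I_i) = sum_i m(I_i),
and m is invariant under swapping open/closed endpoints (single points have measure 0).
So m(E) = sum_i (b_i - a_i).
  I_1 has length -13/2 - (-19/2) = 3.
  I_2 has length -4 - (-9/2) = 1/2.
  I_3 has length -1/2 - (-2) = 3/2.
  I_4 has length 3/2 - 1/2 = 1.
Summing:
  m(E) = 3 + 1/2 + 3/2 + 1 = 6.

6


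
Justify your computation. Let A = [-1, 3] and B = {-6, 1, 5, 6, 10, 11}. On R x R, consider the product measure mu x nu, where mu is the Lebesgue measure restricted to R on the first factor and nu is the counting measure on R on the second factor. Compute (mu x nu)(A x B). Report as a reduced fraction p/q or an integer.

For a measurable rectangle A x B, the product measure satisfies
  (mu x nu)(A x B) = mu(A) * nu(B).
  mu(A) = 4.
  nu(B) = 6.
  (mu x nu)(A x B) = 4 * 6 = 24.

24


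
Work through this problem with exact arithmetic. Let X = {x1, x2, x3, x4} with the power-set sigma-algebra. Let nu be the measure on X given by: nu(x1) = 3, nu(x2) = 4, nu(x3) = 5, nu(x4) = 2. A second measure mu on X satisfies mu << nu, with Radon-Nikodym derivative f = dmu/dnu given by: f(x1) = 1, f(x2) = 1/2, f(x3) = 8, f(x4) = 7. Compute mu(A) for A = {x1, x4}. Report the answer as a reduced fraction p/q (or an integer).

By the defining property of the Radon-Nikodym derivative, for every measurable set A,
  mu(A) = integral_A f dnu.
Since nu is a discrete measure concentrated on the atoms of X, the integral over A reduces to the sum
  mu(A) = sum_{x in A} f(x) * nu({x}).
Computing each term:
  x1: f(x1) * nu(x1) = 1 * 3 = 3.
  x4: f(x4) * nu(x4) = 7 * 2 = 14.
Summing: mu(A) = 3 + 14 = 17.

17


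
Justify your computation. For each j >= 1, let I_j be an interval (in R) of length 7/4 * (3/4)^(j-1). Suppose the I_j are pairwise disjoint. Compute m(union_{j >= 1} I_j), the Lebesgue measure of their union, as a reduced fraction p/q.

By countable additivity of the Lebesgue measure on pairwise disjoint measurable sets,
  m(union_{j >= 1} I_j) = sum_{j >= 1} m(I_j) = sum_{j >= 1} a * r^(j-1),
  with a = 7/4 and r = 3/4.
Since 0 < r = 3/4 < 1, the geometric series converges:
  sum_{j >= 1} a * r^(j-1) = a / (1 - r).
  = 7/4 / (1 - 3/4)
  = 7/4 / (1/4)
  = 7.

7


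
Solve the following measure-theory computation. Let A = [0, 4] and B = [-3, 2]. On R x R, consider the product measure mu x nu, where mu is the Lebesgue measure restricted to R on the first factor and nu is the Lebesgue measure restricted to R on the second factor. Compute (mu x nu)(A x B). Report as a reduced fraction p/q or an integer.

For a measurable rectangle A x B, the product measure satisfies
  (mu x nu)(A x B) = mu(A) * nu(B).
  mu(A) = 4.
  nu(B) = 5.
  (mu x nu)(A x B) = 4 * 5 = 20.

20


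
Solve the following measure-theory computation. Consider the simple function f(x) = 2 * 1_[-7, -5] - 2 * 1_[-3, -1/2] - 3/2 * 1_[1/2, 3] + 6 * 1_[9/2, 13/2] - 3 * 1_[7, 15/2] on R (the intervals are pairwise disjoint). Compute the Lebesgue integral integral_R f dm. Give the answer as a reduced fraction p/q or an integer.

For a simple function f = sum_i c_i * 1_{A_i} with disjoint A_i,
  integral f dm = sum_i c_i * m(A_i).
Lengths of the A_i:
  m(A_1) = -5 - (-7) = 2.
  m(A_2) = -1/2 - (-3) = 5/2.
  m(A_3) = 3 - 1/2 = 5/2.
  m(A_4) = 13/2 - 9/2 = 2.
  m(A_5) = 15/2 - 7 = 1/2.
Contributions c_i * m(A_i):
  (2) * (2) = 4.
  (-2) * (5/2) = -5.
  (-3/2) * (5/2) = -15/4.
  (6) * (2) = 12.
  (-3) * (1/2) = -3/2.
Total: 4 - 5 - 15/4 + 12 - 3/2 = 23/4.

23/4


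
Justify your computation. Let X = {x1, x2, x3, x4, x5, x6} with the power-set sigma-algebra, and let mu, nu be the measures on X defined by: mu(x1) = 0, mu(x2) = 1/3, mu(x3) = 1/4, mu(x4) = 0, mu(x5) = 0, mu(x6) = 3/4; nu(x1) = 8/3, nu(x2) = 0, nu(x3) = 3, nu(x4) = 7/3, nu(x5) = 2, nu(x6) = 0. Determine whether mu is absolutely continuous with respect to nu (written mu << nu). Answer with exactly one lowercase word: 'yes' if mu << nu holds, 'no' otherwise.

mu << nu means: every nu-null measurable set is also mu-null; equivalently, for every atom x, if nu({x}) = 0 then mu({x}) = 0.
Checking each atom:
  x1: nu = 8/3 > 0 -> no constraint.
  x2: nu = 0, mu = 1/3 > 0 -> violates mu << nu.
  x3: nu = 3 > 0 -> no constraint.
  x4: nu = 7/3 > 0 -> no constraint.
  x5: nu = 2 > 0 -> no constraint.
  x6: nu = 0, mu = 3/4 > 0 -> violates mu << nu.
The atom(s) x2, x6 violate the condition (nu = 0 but mu > 0). Therefore mu is NOT absolutely continuous w.r.t. nu.

no


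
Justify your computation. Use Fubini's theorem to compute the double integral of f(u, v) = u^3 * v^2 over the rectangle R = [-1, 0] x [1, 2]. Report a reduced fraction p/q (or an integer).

f(u, v) is a tensor product of a function of u and a function of v, and both factors are bounded continuous (hence Lebesgue integrable) on the rectangle, so Fubini's theorem applies:
  integral_R f d(m x m) = (integral_a1^b1 u^3 du) * (integral_a2^b2 v^2 dv).
Inner integral in u: integral_{-1}^{0} u^3 du = (0^4 - (-1)^4)/4
  = -1/4.
Inner integral in v: integral_{1}^{2} v^2 dv = (2^3 - 1^3)/3
  = 7/3.
Product: (-1/4) * (7/3) = -7/12.

-7/12


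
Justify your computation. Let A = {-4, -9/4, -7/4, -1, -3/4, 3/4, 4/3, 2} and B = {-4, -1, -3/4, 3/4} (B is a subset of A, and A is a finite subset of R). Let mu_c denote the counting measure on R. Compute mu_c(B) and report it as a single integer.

Counting measure assigns mu_c(E) = |E| (number of elements) when E is finite.
B has 4 element(s), so mu_c(B) = 4.

4


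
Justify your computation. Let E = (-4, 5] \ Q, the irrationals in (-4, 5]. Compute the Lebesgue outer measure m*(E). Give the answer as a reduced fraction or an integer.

The interval I = (-4, 5] has m(I) = 5 - (-4) = 9 (endpoints are measure-zero, so open/closed/half-open agree). Write I = (I cap Q) u (I \ Q). The rationals in I are countable, so m*(I cap Q) = 0 (cover each rational by intervals whose total length is arbitrarily small). By countable subadditivity m*(I) <= m*(I cap Q) + m*(I \ Q), hence m*(I \ Q) >= m(I) = 9. The reverse inequality m*(I \ Q) <= m*(I) = 9 is trivial since (I \ Q) is a subset of I. Therefore m*(I \ Q) = 9.

9


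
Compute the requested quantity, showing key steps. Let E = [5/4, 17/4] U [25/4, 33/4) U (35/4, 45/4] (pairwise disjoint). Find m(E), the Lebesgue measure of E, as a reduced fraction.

For pairwise disjoint intervals, m(union_i I_i) = sum_i m(I_i),
and m is invariant under swapping open/closed endpoints (single points have measure 0).
So m(E) = sum_i (b_i - a_i).
  I_1 has length 17/4 - 5/4 = 3.
  I_2 has length 33/4 - 25/4 = 2.
  I_3 has length 45/4 - 35/4 = 5/2.
Summing:
  m(E) = 3 + 2 + 5/2 = 15/2.

15/2


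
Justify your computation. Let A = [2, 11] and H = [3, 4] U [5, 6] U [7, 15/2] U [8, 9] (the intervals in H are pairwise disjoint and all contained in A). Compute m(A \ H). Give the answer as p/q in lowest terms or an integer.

The ambient interval has length m(A) = 11 - 2 = 9.
Since the holes are disjoint and sit inside A, by finite additivity
  m(H) = sum_i (b_i - a_i), and m(A \ H) = m(A) - m(H).
Computing the hole measures:
  m(H_1) = 4 - 3 = 1.
  m(H_2) = 6 - 5 = 1.
  m(H_3) = 15/2 - 7 = 1/2.
  m(H_4) = 9 - 8 = 1.
Summed: m(H) = 1 + 1 + 1/2 + 1 = 7/2.
So m(A \ H) = 9 - 7/2 = 11/2.

11/2


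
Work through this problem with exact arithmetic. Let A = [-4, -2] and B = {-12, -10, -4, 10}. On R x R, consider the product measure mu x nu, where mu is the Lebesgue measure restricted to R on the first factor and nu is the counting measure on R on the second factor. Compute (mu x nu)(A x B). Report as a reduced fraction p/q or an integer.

For a measurable rectangle A x B, the product measure satisfies
  (mu x nu)(A x B) = mu(A) * nu(B).
  mu(A) = 2.
  nu(B) = 4.
  (mu x nu)(A x B) = 2 * 4 = 8.

8


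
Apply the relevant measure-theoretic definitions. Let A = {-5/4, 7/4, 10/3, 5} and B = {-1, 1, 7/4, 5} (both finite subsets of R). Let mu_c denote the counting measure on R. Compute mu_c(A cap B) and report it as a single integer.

Counting measure on a finite set equals cardinality. mu_c(A cap B) = |A cap B| (elements appearing in both).
Enumerating the elements of A that also lie in B gives 2 element(s).
So mu_c(A cap B) = 2.

2


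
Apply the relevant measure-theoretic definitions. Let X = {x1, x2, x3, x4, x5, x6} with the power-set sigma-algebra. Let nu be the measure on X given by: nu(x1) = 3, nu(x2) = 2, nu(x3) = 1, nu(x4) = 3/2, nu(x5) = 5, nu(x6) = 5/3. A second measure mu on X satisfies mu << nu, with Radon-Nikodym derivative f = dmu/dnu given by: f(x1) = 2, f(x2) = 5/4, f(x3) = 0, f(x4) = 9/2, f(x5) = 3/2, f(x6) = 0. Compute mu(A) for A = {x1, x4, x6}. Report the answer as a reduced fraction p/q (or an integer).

By the defining property of the Radon-Nikodym derivative, for every measurable set A,
  mu(A) = integral_A f dnu.
Since nu is a discrete measure concentrated on the atoms of X, the integral over A reduces to the sum
  mu(A) = sum_{x in A} f(x) * nu({x}).
Computing each term:
  x1: f(x1) * nu(x1) = 2 * 3 = 6.
  x4: f(x4) * nu(x4) = 9/2 * 3/2 = 27/4.
  x6: f(x6) * nu(x6) = 0 * 5/3 = 0.
Summing: mu(A) = 6 + 27/4 + 0 = 51/4.

51/4


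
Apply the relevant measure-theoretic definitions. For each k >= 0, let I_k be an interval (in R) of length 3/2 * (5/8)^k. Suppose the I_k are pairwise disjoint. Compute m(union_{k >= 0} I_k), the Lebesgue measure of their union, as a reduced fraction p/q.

By countable additivity of the Lebesgue measure on pairwise disjoint measurable sets,
  m(union_{k >= 0} I_k) = sum_{k >= 0} m(I_k) = sum_{k >= 0} a * r^k,
  with a = 3/2 and r = 5/8.
Since 0 < r = 5/8 < 1, the geometric series converges:
  sum_{k >= 0} a * r^k = a / (1 - r).
  = 3/2 / (1 - 5/8)
  = 3/2 / (3/8)
  = 4.

4


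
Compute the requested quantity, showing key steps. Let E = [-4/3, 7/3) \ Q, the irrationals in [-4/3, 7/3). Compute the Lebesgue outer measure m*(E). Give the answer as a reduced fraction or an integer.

The interval I = [-4/3, 7/3) has m(I) = 7/3 - (-4/3) = 11/3 (endpoints are measure-zero, so open/closed/half-open agree). Write I = (I cap Q) u (I \ Q). The rationals in I are countable, so m*(I cap Q) = 0 (cover each rational by intervals whose total length is arbitrarily small). By countable subadditivity m*(I) <= m*(I cap Q) + m*(I \ Q), hence m*(I \ Q) >= m(I) = 11/3. The reverse inequality m*(I \ Q) <= m*(I) = 11/3 is trivial since (I \ Q) is a subset of I. Therefore m*(I \ Q) = 11/3.

11/3


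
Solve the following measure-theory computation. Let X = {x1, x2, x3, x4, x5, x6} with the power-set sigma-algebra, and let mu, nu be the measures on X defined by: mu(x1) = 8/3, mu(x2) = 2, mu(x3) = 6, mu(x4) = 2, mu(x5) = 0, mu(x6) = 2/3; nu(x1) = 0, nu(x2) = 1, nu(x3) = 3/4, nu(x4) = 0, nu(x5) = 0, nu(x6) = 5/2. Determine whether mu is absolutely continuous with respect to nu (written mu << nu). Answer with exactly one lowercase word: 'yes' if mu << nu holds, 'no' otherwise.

mu << nu means: every nu-null measurable set is also mu-null; equivalently, for every atom x, if nu({x}) = 0 then mu({x}) = 0.
Checking each atom:
  x1: nu = 0, mu = 8/3 > 0 -> violates mu << nu.
  x2: nu = 1 > 0 -> no constraint.
  x3: nu = 3/4 > 0 -> no constraint.
  x4: nu = 0, mu = 2 > 0 -> violates mu << nu.
  x5: nu = 0, mu = 0 -> consistent with mu << nu.
  x6: nu = 5/2 > 0 -> no constraint.
The atom(s) x1, x4 violate the condition (nu = 0 but mu > 0). Therefore mu is NOT absolutely continuous w.r.t. nu.

no


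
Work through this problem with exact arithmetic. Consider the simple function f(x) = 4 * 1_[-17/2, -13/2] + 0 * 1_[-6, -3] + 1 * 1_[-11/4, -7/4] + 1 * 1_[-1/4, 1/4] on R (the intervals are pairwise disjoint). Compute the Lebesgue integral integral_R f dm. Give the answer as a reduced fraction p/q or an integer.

For a simple function f = sum_i c_i * 1_{A_i} with disjoint A_i,
  integral f dm = sum_i c_i * m(A_i).
Lengths of the A_i:
  m(A_1) = -13/2 - (-17/2) = 2.
  m(A_2) = -3 - (-6) = 3.
  m(A_3) = -7/4 - (-11/4) = 1.
  m(A_4) = 1/4 - (-1/4) = 1/2.
Contributions c_i * m(A_i):
  (4) * (2) = 8.
  (0) * (3) = 0.
  (1) * (1) = 1.
  (1) * (1/2) = 1/2.
Total: 8 + 0 + 1 + 1/2 = 19/2.

19/2


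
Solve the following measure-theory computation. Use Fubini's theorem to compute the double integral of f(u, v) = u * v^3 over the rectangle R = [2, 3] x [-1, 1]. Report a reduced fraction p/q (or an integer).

f(u, v) is a tensor product of a function of u and a function of v, and both factors are bounded continuous (hence Lebesgue integrable) on the rectangle, so Fubini's theorem applies:
  integral_R f d(m x m) = (integral_a1^b1 u du) * (integral_a2^b2 v^3 dv).
Inner integral in u: integral_{2}^{3} u du = (3^2 - 2^2)/2
  = 5/2.
Inner integral in v: integral_{-1}^{1} v^3 dv = (1^4 - (-1)^4)/4
  = 0.
Product: (5/2) * (0) = 0.

0
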